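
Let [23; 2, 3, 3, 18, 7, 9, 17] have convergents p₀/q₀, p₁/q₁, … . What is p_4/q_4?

9866/421

Using pₖ = aₖpₖ₋₁ + pₖ₋₂, qₖ = aₖqₖ₋₁ + qₖ₋₂ (with p₋₁=1, p₋₂=0, q₋₁=0, q₋₂=1):
  k=0: a=23, p=23, q=1
  k=1: a=2, p=47, q=2
  k=2: a=3, p=164, q=7
  k=3: a=3, p=539, q=23
  k=4: a=18, p=9866, q=421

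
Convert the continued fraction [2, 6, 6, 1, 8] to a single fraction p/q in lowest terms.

824/381

Fold from the inside: start with 8/1.
  1 + 1/8 = 9/8
  6 + 8/9 = 62/9
  6 + 9/62 = 381/62
  2 + 62/381 = 824/381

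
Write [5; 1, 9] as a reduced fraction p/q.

59/10

Using pₖ = aₖpₖ₋₁ + pₖ₋₂ and qₖ = aₖqₖ₋₁ + qₖ₋₂:
  k=0: a=5, p=5, q=1
  k=1: a=1, p=6, q=1
  k=2: a=9, p=59, q=10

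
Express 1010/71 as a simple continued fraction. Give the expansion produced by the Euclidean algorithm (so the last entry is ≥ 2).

[14; 4, 2, 3, 2]

1010 = 14*71 + 16
71 = 4*16 + 7
16 = 2*7 + 2
7 = 3*2 + 1
2 = 2*1 + 0  (stop)
So 1010/71 = [14; 4, 2, 3, 2].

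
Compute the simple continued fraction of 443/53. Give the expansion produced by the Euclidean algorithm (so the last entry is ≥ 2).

[8; 2, 1, 3, 1, 3]

443 = 8·53 + 19
53 = 2·19 + 15
19 = 1·15 + 4
15 = 3·4 + 3
4 = 1·3 + 1
3 = 3·1 + 0  (stop)
So 443/53 = [8; 2, 1, 3, 1, 3].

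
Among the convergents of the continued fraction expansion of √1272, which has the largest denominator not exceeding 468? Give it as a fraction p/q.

15229/427

√1272 = [35; 1, 1, 1, 70, …] (period length 4).
Convergents:
  p_0/q_0 = 35/1
  p_1/q_1 = 36/1
  p_2/q_2 = 71/2
  p_3/q_3 = 107/3
  p_4/q_4 = 7561/212
  p_5/q_5 = 7668/215
  p_6/q_6 = 15229/427
  p_7/q_7 = 22897/642
q_6 = 427 ≤ 468 < 642 = q_7, so the answer is 15229/427.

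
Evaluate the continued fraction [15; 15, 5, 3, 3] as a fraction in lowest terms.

Using pₖ = aₖpₖ₋₁ + pₖ₋₂ and qₖ = aₖqₖ₋₁ + qₖ₋₂:
  k=0: a=15, p=15, q=1
  k=1: a=15, p=226, q=15
  k=2: a=5, p=1145, q=76
  k=3: a=3, p=3661, q=243
  k=4: a=3, p=12128, q=805

12128/805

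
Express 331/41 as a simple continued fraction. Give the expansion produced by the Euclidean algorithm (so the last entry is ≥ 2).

[8; 13, 1, 2]

331 = 8·41 + 3
41 = 13·3 + 2
3 = 1·2 + 1
2 = 2·1 + 0  (stop)
So 331/41 = [8; 13, 1, 2].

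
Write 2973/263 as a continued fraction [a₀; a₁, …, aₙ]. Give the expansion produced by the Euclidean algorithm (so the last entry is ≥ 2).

2973 = 11·263 + 80
263 = 3·80 + 23
80 = 3·23 + 11
23 = 2·11 + 1
11 = 11·1 + 0  (stop)
So 2973/263 = [11; 3, 3, 2, 11].

[11; 3, 3, 2, 11]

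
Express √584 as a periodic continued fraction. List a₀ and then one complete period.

[24; 6, 48]

a₀ = ⌊√584⌋ = 24.
With m₀=0, d₀=1 and mₖ₊₁ = dₖaₖ − mₖ, dₖ₊₁ = (n − mₖ₊₁²)/dₖ, aₖ₊₁ = ⌊(a₀+mₖ₊₁)/dₖ₊₁⌋:
  k=1: m=24, d=8, a=6
  k=2: m=24, d=1, a=48
d=1 and a=2a₀=48 at k=2, so the next step gives (m, d) = (24, 8) again — its k=1 value — and the period has length 2.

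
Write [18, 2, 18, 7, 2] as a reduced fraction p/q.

Using pₖ = aₖpₖ₋₁ + pₖ₋₂ and qₖ = aₖqₖ₋₁ + qₖ₋₂:
  k=0: a=18, p=18, q=1
  k=1: a=2, p=37, q=2
  k=2: a=18, p=684, q=37
  k=3: a=7, p=4825, q=261
  k=4: a=2, p=10334, q=559

10334/559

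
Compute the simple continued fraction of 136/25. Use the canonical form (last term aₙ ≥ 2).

[5; 2, 3, 1, 2]

136 = 5*25 + 11
25 = 2*11 + 3
11 = 3*3 + 2
3 = 1*2 + 1
2 = 2*1 + 0  (stop)
So 136/25 = [5; 2, 3, 1, 2].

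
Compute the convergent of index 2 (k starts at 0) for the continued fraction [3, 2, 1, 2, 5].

Using pₖ = aₖpₖ₋₁ + pₖ₋₂, qₖ = aₖqₖ₋₁ + qₖ₋₂ (with p₋₁=1, p₋₂=0, q₋₁=0, q₋₂=1):
  k=0: a=3, p=3, q=1
  k=1: a=2, p=7, q=2
  k=2: a=1, p=10, q=3

10/3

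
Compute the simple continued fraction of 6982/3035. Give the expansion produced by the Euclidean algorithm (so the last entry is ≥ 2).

[2; 3, 3, 19, 1, 14]

6982 = 2·3035 + 912
3035 = 3·912 + 299
912 = 3·299 + 15
299 = 19·15 + 14
15 = 1·14 + 1
14 = 14·1 + 0  (stop)
So 6982/3035 = [2; 3, 3, 19, 1, 14].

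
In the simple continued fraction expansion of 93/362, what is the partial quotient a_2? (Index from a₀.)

1

93 = 0·362 + 93   →  a_0 = 0
362 = 3·93 + 83   →  a_1 = 3
93 = 1·83 + 10   →  a_2 = 1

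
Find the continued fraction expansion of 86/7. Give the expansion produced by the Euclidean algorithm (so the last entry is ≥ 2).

[12; 3, 2]

86 = 12*7 + 2
7 = 3*2 + 1
2 = 2*1 + 0  (stop)
So 86/7 = [12; 3, 2].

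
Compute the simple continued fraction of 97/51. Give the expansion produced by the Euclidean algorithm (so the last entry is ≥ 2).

97 = 1×51 + 46
51 = 1×46 + 5
46 = 9×5 + 1
5 = 5×1 + 0  (stop)
So 97/51 = [1; 1, 9, 5].

[1; 1, 9, 5]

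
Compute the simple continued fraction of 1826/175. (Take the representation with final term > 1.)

1826 = 10×175 + 76
175 = 2×76 + 23
76 = 3×23 + 7
23 = 3×7 + 2
7 = 3×2 + 1
2 = 2×1 + 0  (stop)
So 1826/175 = [10; 2, 3, 3, 3, 2].

[10; 2, 3, 3, 3, 2]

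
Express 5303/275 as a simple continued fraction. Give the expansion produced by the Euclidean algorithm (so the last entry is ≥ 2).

5303 = 19*275 + 78
275 = 3*78 + 41
78 = 1*41 + 37
41 = 1*37 + 4
37 = 9*4 + 1
4 = 4*1 + 0  (stop)
So 5303/275 = [19; 3, 1, 1, 9, 4].

[19; 3, 1, 1, 9, 4]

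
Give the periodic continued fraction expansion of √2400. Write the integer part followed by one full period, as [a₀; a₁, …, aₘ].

[48; 1, 96]

a₀ = ⌊√2400⌋ = 48.
With m₀=0, d₀=1 and mₖ₊₁ = dₖaₖ − mₖ, dₖ₊₁ = (n − mₖ₊₁²)/dₖ, aₖ₊₁ = ⌊(a₀+mₖ₊₁)/dₖ₊₁⌋:
  k=1: m=48, d=96, a=1
  k=2: m=48, d=1, a=96
d=1 and a=2a₀=96 at k=2, so the next step gives (m, d) = (48, 96) again — its k=1 value — and the period has length 2.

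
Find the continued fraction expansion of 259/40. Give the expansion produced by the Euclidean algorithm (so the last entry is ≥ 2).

[6; 2, 9, 2]

259 = 6·40 + 19
40 = 2·19 + 2
19 = 9·2 + 1
2 = 2·1 + 0  (stop)
So 259/40 = [6; 2, 9, 2].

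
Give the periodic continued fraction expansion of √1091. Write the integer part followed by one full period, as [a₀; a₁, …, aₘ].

a₀ = ⌊√1091⌋ = 33.

[33; 33, 66]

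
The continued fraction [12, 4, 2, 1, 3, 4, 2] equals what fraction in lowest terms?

5601/458

Fold from the inside: start with 2/1.
  4 + 1/2 = 9/2
  3 + 2/9 = 29/9
  1 + 9/29 = 38/29
  2 + 29/38 = 105/38
  4 + 38/105 = 458/105
  12 + 105/458 = 5601/458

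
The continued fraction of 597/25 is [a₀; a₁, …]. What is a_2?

597 = 23·25 + 22   →  a_0 = 23
25 = 1·22 + 3   →  a_1 = 1
22 = 7·3 + 1   →  a_2 = 7

7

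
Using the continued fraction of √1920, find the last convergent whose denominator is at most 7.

√1920 = [43; 1, 4, 2, 21, 2, 4, 1, 86, …] (period length 8).
Convergents:
  p_0/q_0 = 43/1
  p_1/q_1 = 44/1
  p_2/q_2 = 219/5
  p_3/q_3 = 482/11
q_2 = 5 ≤ 7 < 11 = q_3, so the answer is 219/5.

219/5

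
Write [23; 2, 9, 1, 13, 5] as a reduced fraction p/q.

Using pₖ = aₖpₖ₋₁ + pₖ₋₂ and qₖ = aₖqₖ₋₁ + qₖ₋₂:
  k=0: a=23, p=23, q=1
  k=1: a=2, p=47, q=2
  k=2: a=9, p=446, q=19
  k=3: a=1, p=493, q=21
  k=4: a=13, p=6855, q=292
  k=5: a=5, p=34768, q=1481

34768/1481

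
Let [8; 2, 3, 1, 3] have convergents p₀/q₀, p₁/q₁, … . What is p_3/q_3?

Using pₖ = aₖpₖ₋₁ + pₖ₋₂, qₖ = aₖqₖ₋₁ + qₖ₋₂ (with p₋₁=1, p₋₂=0, q₋₁=0, q₋₂=1):
  k=0: a=8, p=8, q=1
  k=1: a=2, p=17, q=2
  k=2: a=3, p=59, q=7
  k=3: a=1, p=76, q=9

76/9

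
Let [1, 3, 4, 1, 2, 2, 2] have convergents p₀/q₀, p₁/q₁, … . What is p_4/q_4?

Using pₖ = aₖpₖ₋₁ + pₖ₋₂, qₖ = aₖqₖ₋₁ + qₖ₋₂ (with p₋₁=1, p₋₂=0, q₋₁=0, q₋₂=1):
  k=0: a=1, p=1, q=1
  k=1: a=3, p=4, q=3
  k=2: a=4, p=17, q=13
  k=3: a=1, p=21, q=16
  k=4: a=2, p=59, q=45

59/45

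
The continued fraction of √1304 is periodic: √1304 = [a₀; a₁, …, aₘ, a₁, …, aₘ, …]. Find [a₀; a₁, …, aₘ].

a₀ = ⌊√1304⌋ = 36.
With m₀=0, d₀=1 and mₖ₊₁ = dₖaₖ − mₖ, dₖ₊₁ = (n − mₖ₊₁²)/dₖ, aₖ₊₁ = ⌊(a₀+mₖ₊₁)/dₖ₊₁⌋:
  k=1: m=36, d=8, a=9
  k=2: m=36, d=1, a=72
d=1 and a=2a₀=72 at k=2, so the next step gives (m, d) = (36, 8) again — its k=1 value — and the period has length 2.

[36; 9, 72]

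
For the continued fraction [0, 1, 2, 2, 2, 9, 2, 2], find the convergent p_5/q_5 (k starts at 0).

113/160

Using pₖ = aₖpₖ₋₁ + pₖ₋₂, qₖ = aₖqₖ₋₁ + qₖ₋₂ (with p₋₁=1, p₋₂=0, q₋₁=0, q₋₂=1):
  k=0: a=0, p=0, q=1
  k=1: a=1, p=1, q=1
  k=2: a=2, p=2, q=3
  k=3: a=2, p=5, q=7
  k=4: a=2, p=12, q=17
  k=5: a=9, p=113, q=160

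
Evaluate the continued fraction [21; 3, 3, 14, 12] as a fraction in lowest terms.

Fold from the inside: start with 12/1.
  14 + 1/12 = 169/12
  3 + 12/169 = 519/169
  3 + 169/519 = 1726/519
  21 + 519/1726 = 36765/1726

36765/1726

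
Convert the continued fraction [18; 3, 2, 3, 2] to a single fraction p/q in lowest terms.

1006/55

Using pₖ = aₖpₖ₋₁ + pₖ₋₂ and qₖ = aₖqₖ₋₁ + qₖ₋₂:
  k=0: a=18, p=18, q=1
  k=1: a=3, p=55, q=3
  k=2: a=2, p=128, q=7
  k=3: a=3, p=439, q=24
  k=4: a=2, p=1006, q=55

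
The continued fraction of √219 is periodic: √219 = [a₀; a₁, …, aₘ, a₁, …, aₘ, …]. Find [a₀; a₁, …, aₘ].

[14; 1, 3, 1, 28]

a₀ = ⌊√219⌋ = 14.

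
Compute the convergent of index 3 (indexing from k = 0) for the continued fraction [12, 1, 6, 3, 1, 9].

Using pₖ = aₖpₖ₋₁ + pₖ₋₂, qₖ = aₖqₖ₋₁ + qₖ₋₂ (with p₋₁=1, p₋₂=0, q₋₁=0, q₋₂=1):
  k=0: a=12, p=12, q=1
  k=1: a=1, p=13, q=1
  k=2: a=6, p=90, q=7
  k=3: a=3, p=283, q=22

283/22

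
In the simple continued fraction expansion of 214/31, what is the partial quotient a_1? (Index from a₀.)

214 = 6·31 + 28   →  a_0 = 6
31 = 1·28 + 3   →  a_1 = 1

1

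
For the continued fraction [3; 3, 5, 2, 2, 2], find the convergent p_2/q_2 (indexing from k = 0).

53/16

Using pₖ = aₖpₖ₋₁ + pₖ₋₂, qₖ = aₖqₖ₋₁ + qₖ₋₂ (with p₋₁=1, p₋₂=0, q₋₁=0, q₋₂=1):
  k=0: a=3, p=3, q=1
  k=1: a=3, p=10, q=3
  k=2: a=5, p=53, q=16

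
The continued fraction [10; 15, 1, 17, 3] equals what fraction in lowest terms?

Using pₖ = aₖpₖ₋₁ + pₖ₋₂ and qₖ = aₖqₖ₋₁ + qₖ₋₂:
  k=0: a=10, p=10, q=1
  k=1: a=15, p=151, q=15
  k=2: a=1, p=161, q=16
  k=3: a=17, p=2888, q=287
  k=4: a=3, p=8825, q=877

8825/877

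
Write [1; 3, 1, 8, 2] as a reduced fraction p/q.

Using pₖ = aₖpₖ₋₁ + pₖ₋₂ and qₖ = aₖqₖ₋₁ + qₖ₋₂:
  k=0: a=1, p=1, q=1
  k=1: a=3, p=4, q=3
  k=2: a=1, p=5, q=4
  k=3: a=8, p=44, q=35
  k=4: a=2, p=93, q=74

93/74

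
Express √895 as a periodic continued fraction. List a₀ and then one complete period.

a₀ = ⌊√895⌋ = 29.
With m₀=0, d₀=1 and mₖ₊₁ = dₖaₖ − mₖ, dₖ₊₁ = (n − mₖ₊₁²)/dₖ, aₖ₊₁ = ⌊(a₀+mₖ₊₁)/dₖ₊₁⌋:
  k=1: m=29, d=54, a=1
  k=2: m=25, d=5, a=10
  k=3: m=25, d=54, a=1
  k=4: m=29, d=1, a=58
d=1 and a=2a₀=58 at k=4, so the next step gives (m, d) = (29, 54) again — its k=1 value — and the period has length 4.

[29; 1, 10, 1, 58]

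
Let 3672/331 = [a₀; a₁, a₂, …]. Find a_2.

3672 = 11·331 + 31   →  a_0 = 11
331 = 10·31 + 21   →  a_1 = 10
31 = 1·21 + 10   →  a_2 = 1

1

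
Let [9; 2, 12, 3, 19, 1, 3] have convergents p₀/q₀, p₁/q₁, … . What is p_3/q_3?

730/77

Using pₖ = aₖpₖ₋₁ + pₖ₋₂, qₖ = aₖqₖ₋₁ + qₖ₋₂ (with p₋₁=1, p₋₂=0, q₋₁=0, q₋₂=1):
  k=0: a=9, p=9, q=1
  k=1: a=2, p=19, q=2
  k=2: a=12, p=237, q=25
  k=3: a=3, p=730, q=77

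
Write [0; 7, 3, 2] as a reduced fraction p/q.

7/51

Using pₖ = aₖpₖ₋₁ + pₖ₋₂ and qₖ = aₖqₖ₋₁ + qₖ₋₂:
  k=0: a=0, p=0, q=1
  k=1: a=7, p=1, q=7
  k=2: a=3, p=3, q=22
  k=3: a=2, p=7, q=51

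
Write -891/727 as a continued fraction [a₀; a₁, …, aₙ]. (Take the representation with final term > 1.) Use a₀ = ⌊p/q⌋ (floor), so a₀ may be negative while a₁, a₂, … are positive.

-891 = -2×727 + 563
727 = 1×563 + 164
563 = 3×164 + 71
164 = 2×71 + 22
71 = 3×22 + 5
22 = 4×5 + 2
5 = 2×2 + 1
2 = 2×1 + 0  (stop)
So -891/727 = [-2; 1, 3, 2, 3, 4, 2, 2].

[-2; 1, 3, 2, 3, 4, 2, 2]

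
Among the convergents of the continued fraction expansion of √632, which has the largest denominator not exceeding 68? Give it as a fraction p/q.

√632 = [25; 7, 6, 7, 50, …] (period length 4).
Convergents:
  p_0/q_0 = 25/1
  p_1/q_1 = 176/7
  p_2/q_2 = 1081/43
  p_3/q_3 = 7743/308
q_2 = 43 ≤ 68 < 308 = q_3, so the answer is 1081/43.

1081/43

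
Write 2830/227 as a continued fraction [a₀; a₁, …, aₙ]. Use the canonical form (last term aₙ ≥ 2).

[12; 2, 7, 15]

2830 = 12·227 + 106
227 = 2·106 + 15
106 = 7·15 + 1
15 = 15·1 + 0  (stop)
So 2830/227 = [12; 2, 7, 15].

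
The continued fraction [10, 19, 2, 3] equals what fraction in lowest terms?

1367/136

Fold from the inside: start with 3/1.
  2 + 1/3 = 7/3
  19 + 3/7 = 136/7
  10 + 7/136 = 1367/136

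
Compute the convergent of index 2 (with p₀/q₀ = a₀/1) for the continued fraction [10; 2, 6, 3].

Using pₖ = aₖpₖ₋₁ + pₖ₋₂, qₖ = aₖqₖ₋₁ + qₖ₋₂ (with p₋₁=1, p₋₂=0, q₋₁=0, q₋₂=1):
  k=0: a=10, p=10, q=1
  k=1: a=2, p=21, q=2
  k=2: a=6, p=136, q=13

136/13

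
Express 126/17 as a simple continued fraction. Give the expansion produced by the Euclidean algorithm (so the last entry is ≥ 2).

126 = 7×17 + 7
17 = 2×7 + 3
7 = 2×3 + 1
3 = 3×1 + 0  (stop)
So 126/17 = [7; 2, 2, 3].

[7; 2, 2, 3]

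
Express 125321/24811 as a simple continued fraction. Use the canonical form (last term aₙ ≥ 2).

[5; 19, 1, 1, 2, 19, 13]

125321 = 5*24811 + 1266
24811 = 19*1266 + 757
1266 = 1*757 + 509
757 = 1*509 + 248
509 = 2*248 + 13
248 = 19*13 + 1
13 = 13*1 + 0  (stop)
So 125321/24811 = [5; 19, 1, 1, 2, 19, 13].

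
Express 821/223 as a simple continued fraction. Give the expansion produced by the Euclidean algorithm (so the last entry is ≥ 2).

821 = 3·223 + 152
223 = 1·152 + 71
152 = 2·71 + 10
71 = 7·10 + 1
10 = 10·1 + 0  (stop)
So 821/223 = [3; 1, 2, 7, 10].

[3; 1, 2, 7, 10]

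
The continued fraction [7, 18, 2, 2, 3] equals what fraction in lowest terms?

2208/313

Using pₖ = aₖpₖ₋₁ + pₖ₋₂ and qₖ = aₖqₖ₋₁ + qₖ₋₂:
  k=0: a=7, p=7, q=1
  k=1: a=18, p=127, q=18
  k=2: a=2, p=261, q=37
  k=3: a=2, p=649, q=92
  k=4: a=3, p=2208, q=313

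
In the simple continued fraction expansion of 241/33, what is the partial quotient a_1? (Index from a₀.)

3

241 = 7·33 + 10   →  a_0 = 7
33 = 3·10 + 3   →  a_1 = 3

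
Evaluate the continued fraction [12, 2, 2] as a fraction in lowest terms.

Using pₖ = aₖpₖ₋₁ + pₖ₋₂ and qₖ = aₖqₖ₋₁ + qₖ₋₂:
  k=0: a=12, p=12, q=1
  k=1: a=2, p=25, q=2
  k=2: a=2, p=62, q=5

62/5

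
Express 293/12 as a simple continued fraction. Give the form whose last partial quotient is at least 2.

293 = 24·12 + 5
12 = 2·5 + 2
5 = 2·2 + 1
2 = 2·1 + 0  (stop)
So 293/12 = [24; 2, 2, 2].

[24; 2, 2, 2]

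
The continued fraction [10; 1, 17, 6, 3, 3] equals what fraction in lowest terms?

12521/1144

Using pₖ = aₖpₖ₋₁ + pₖ₋₂ and qₖ = aₖqₖ₋₁ + qₖ₋₂:
  k=0: a=10, p=10, q=1
  k=1: a=1, p=11, q=1
  k=2: a=17, p=197, q=18
  k=3: a=6, p=1193, q=109
  k=4: a=3, p=3776, q=345
  k=5: a=3, p=12521, q=1144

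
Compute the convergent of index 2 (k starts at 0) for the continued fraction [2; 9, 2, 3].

40/19

Using pₖ = aₖpₖ₋₁ + pₖ₋₂, qₖ = aₖqₖ₋₁ + qₖ₋₂ (with p₋₁=1, p₋₂=0, q₋₁=0, q₋₂=1):
  k=0: a=2, p=2, q=1
  k=1: a=9, p=19, q=9
  k=2: a=2, p=40, q=19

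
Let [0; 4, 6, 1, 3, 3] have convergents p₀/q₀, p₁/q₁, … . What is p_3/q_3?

Using pₖ = aₖpₖ₋₁ + pₖ₋₂, qₖ = aₖqₖ₋₁ + qₖ₋₂ (with p₋₁=1, p₋₂=0, q₋₁=0, q₋₂=1):
  k=0: a=0, p=0, q=1
  k=1: a=4, p=1, q=4
  k=2: a=6, p=6, q=25
  k=3: a=1, p=7, q=29

7/29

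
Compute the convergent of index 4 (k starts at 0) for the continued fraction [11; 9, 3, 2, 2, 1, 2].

Using pₖ = aₖpₖ₋₁ + pₖ₋₂, qₖ = aₖqₖ₋₁ + qₖ₋₂ (with p₋₁=1, p₋₂=0, q₋₁=0, q₋₂=1):
  k=0: a=11, p=11, q=1
  k=1: a=9, p=100, q=9
  k=2: a=3, p=311, q=28
  k=3: a=2, p=722, q=65
  k=4: a=2, p=1755, q=158

1755/158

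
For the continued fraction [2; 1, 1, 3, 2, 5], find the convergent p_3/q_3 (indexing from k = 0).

18/7

Using pₖ = aₖpₖ₋₁ + pₖ₋₂, qₖ = aₖqₖ₋₁ + qₖ₋₂ (with p₋₁=1, p₋₂=0, q₋₁=0, q₋₂=1):
  k=0: a=2, p=2, q=1
  k=1: a=1, p=3, q=1
  k=2: a=1, p=5, q=2
  k=3: a=3, p=18, q=7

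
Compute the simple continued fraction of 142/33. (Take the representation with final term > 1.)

142 = 4×33 + 10
33 = 3×10 + 3
10 = 3×3 + 1
3 = 3×1 + 0  (stop)
So 142/33 = [4; 3, 3, 3].

[4; 3, 3, 3]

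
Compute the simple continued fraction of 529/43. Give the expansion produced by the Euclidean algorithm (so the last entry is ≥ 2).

529 = 12×43 + 13
43 = 3×13 + 4
13 = 3×4 + 1
4 = 4×1 + 0  (stop)
So 529/43 = [12; 3, 3, 4].

[12; 3, 3, 4]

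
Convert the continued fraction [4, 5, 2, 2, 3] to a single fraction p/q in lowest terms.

385/92

Fold from the inside: start with 3/1.
  2 + 1/3 = 7/3
  2 + 3/7 = 17/7
  5 + 7/17 = 92/17
  4 + 17/92 = 385/92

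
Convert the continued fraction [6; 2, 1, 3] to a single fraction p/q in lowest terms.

Using pₖ = aₖpₖ₋₁ + pₖ₋₂ and qₖ = aₖqₖ₋₁ + qₖ₋₂:
  k=0: a=6, p=6, q=1
  k=1: a=2, p=13, q=2
  k=2: a=1, p=19, q=3
  k=3: a=3, p=70, q=11

70/11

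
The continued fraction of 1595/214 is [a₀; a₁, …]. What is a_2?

4

1595 = 7·214 + 97   →  a_0 = 7
214 = 2·97 + 20   →  a_1 = 2
97 = 4·20 + 17   →  a_2 = 4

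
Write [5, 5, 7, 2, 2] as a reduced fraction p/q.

Using pₖ = aₖpₖ₋₁ + pₖ₋₂ and qₖ = aₖqₖ₋₁ + qₖ₋₂:
  k=0: a=5, p=5, q=1
  k=1: a=5, p=26, q=5
  k=2: a=7, p=187, q=36
  k=3: a=2, p=400, q=77
  k=4: a=2, p=987, q=190

987/190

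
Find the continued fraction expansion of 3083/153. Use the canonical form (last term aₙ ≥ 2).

[20; 6, 1, 1, 1, 7]

3083 = 20*153 + 23
153 = 6*23 + 15
23 = 1*15 + 8
15 = 1*8 + 7
8 = 1*7 + 1
7 = 7*1 + 0  (stop)
So 3083/153 = [20; 6, 1, 1, 1, 7].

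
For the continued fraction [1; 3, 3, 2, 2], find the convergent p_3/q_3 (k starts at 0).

Using pₖ = aₖpₖ₋₁ + pₖ₋₂, qₖ = aₖqₖ₋₁ + qₖ₋₂ (with p₋₁=1, p₋₂=0, q₋₁=0, q₋₂=1):
  k=0: a=1, p=1, q=1
  k=1: a=3, p=4, q=3
  k=2: a=3, p=13, q=10
  k=3: a=2, p=30, q=23

30/23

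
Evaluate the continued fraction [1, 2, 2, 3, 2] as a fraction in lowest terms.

55/39

Using pₖ = aₖpₖ₋₁ + pₖ₋₂ and qₖ = aₖqₖ₋₁ + qₖ₋₂:
  k=0: a=1, p=1, q=1
  k=1: a=2, p=3, q=2
  k=2: a=2, p=7, q=5
  k=3: a=3, p=24, q=17
  k=4: a=2, p=55, q=39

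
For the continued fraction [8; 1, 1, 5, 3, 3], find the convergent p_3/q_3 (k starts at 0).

Using pₖ = aₖpₖ₋₁ + pₖ₋₂, qₖ = aₖqₖ₋₁ + qₖ₋₂ (with p₋₁=1, p₋₂=0, q₋₁=0, q₋₂=1):
  k=0: a=8, p=8, q=1
  k=1: a=1, p=9, q=1
  k=2: a=1, p=17, q=2
  k=3: a=5, p=94, q=11

94/11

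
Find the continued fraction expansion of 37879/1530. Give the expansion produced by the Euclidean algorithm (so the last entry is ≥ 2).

37879 = 24·1530 + 1159
1530 = 1·1159 + 371
1159 = 3·371 + 46
371 = 8·46 + 3
46 = 15·3 + 1
3 = 3·1 + 0  (stop)
So 37879/1530 = [24; 1, 3, 8, 15, 3].

[24; 1, 3, 8, 15, 3]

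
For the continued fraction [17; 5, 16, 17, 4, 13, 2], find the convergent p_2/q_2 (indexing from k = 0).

Using pₖ = aₖpₖ₋₁ + pₖ₋₂, qₖ = aₖqₖ₋₁ + qₖ₋₂ (with p₋₁=1, p₋₂=0, q₋₁=0, q₋₂=1):
  k=0: a=17, p=17, q=1
  k=1: a=5, p=86, q=5
  k=2: a=16, p=1393, q=81

1393/81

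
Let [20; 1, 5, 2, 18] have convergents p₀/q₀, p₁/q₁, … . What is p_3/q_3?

Using pₖ = aₖpₖ₋₁ + pₖ₋₂, qₖ = aₖqₖ₋₁ + qₖ₋₂ (with p₋₁=1, p₋₂=0, q₋₁=0, q₋₂=1):
  k=0: a=20, p=20, q=1
  k=1: a=1, p=21, q=1
  k=2: a=5, p=125, q=6
  k=3: a=2, p=271, q=13

271/13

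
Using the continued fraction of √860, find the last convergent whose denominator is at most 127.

√860 = [29; 3, 14, 3, 58, …] (period length 4).
Convergents:
  p_0/q_0 = 29/1
  p_1/q_1 = 88/3
  p_2/q_2 = 1261/43
  p_3/q_3 = 3871/132
q_2 = 43 ≤ 127 < 132 = q_3, so the answer is 1261/43.

1261/43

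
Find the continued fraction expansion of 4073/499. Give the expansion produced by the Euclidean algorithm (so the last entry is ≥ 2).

4073 = 8*499 + 81
499 = 6*81 + 13
81 = 6*13 + 3
13 = 4*3 + 1
3 = 3*1 + 0  (stop)
So 4073/499 = [8; 6, 6, 4, 3].

[8; 6, 6, 4, 3]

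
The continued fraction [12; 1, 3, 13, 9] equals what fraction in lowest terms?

6135/481

Using pₖ = aₖpₖ₋₁ + pₖ₋₂ and qₖ = aₖqₖ₋₁ + qₖ₋₂:
  k=0: a=12, p=12, q=1
  k=1: a=1, p=13, q=1
  k=2: a=3, p=51, q=4
  k=3: a=13, p=676, q=53
  k=4: a=9, p=6135, q=481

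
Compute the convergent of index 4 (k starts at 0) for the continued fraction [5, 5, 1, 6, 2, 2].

Using pₖ = aₖpₖ₋₁ + pₖ₋₂, qₖ = aₖqₖ₋₁ + qₖ₋₂ (with p₋₁=1, p₋₂=0, q₋₁=0, q₋₂=1):
  k=0: a=5, p=5, q=1
  k=1: a=5, p=26, q=5
  k=2: a=1, p=31, q=6
  k=3: a=6, p=212, q=41
  k=4: a=2, p=455, q=88

455/88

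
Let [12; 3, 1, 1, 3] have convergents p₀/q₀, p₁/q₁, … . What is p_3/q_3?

Using pₖ = aₖpₖ₋₁ + pₖ₋₂, qₖ = aₖqₖ₋₁ + qₖ₋₂ (with p₋₁=1, p₋₂=0, q₋₁=0, q₋₂=1):
  k=0: a=12, p=12, q=1
  k=1: a=3, p=37, q=3
  k=2: a=1, p=49, q=4
  k=3: a=1, p=86, q=7

86/7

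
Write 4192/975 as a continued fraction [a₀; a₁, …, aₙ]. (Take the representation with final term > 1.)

4192 = 4*975 + 292
975 = 3*292 + 99
292 = 2*99 + 94
99 = 1*94 + 5
94 = 18*5 + 4
5 = 1*4 + 1
4 = 4*1 + 0  (stop)
So 4192/975 = [4; 3, 2, 1, 18, 1, 4].

[4; 3, 2, 1, 18, 1, 4]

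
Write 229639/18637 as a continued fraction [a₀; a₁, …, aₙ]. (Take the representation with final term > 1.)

229639 = 12×18637 + 5995
18637 = 3×5995 + 652
5995 = 9×652 + 127
652 = 5×127 + 17
127 = 7×17 + 8
17 = 2×8 + 1
8 = 8×1 + 0  (stop)
So 229639/18637 = [12; 3, 9, 5, 7, 2, 8].

[12; 3, 9, 5, 7, 2, 8]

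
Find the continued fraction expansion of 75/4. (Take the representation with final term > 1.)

75 = 18·4 + 3
4 = 1·3 + 1
3 = 3·1 + 0  (stop)
So 75/4 = [18; 1, 3].

[18; 1, 3]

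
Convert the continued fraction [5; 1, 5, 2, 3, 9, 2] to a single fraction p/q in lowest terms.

Fold from the inside: start with 2/1.
  9 + 1/2 = 19/2
  3 + 2/19 = 59/19
  2 + 19/59 = 137/59
  5 + 59/137 = 744/137
  1 + 137/744 = 881/744
  5 + 744/881 = 5149/881

5149/881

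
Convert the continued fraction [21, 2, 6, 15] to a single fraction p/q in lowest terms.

4228/197

Fold from the inside: start with 15/1.
  6 + 1/15 = 91/15
  2 + 15/91 = 197/91
  21 + 91/197 = 4228/197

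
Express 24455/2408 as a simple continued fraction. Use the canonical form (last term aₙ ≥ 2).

[10; 6, 2, 2, 1, 2, 9, 2]

24455 = 10*2408 + 375
2408 = 6*375 + 158
375 = 2*158 + 59
158 = 2*59 + 40
59 = 1*40 + 19
40 = 2*19 + 2
19 = 9*2 + 1
2 = 2*1 + 0  (stop)
So 24455/2408 = [10; 6, 2, 2, 1, 2, 9, 2].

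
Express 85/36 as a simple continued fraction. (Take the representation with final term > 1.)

[2; 2, 1, 3, 3]

85 = 2·36 + 13
36 = 2·13 + 10
13 = 1·10 + 3
10 = 3·3 + 1
3 = 3·1 + 0  (stop)
So 85/36 = [2; 2, 1, 3, 3].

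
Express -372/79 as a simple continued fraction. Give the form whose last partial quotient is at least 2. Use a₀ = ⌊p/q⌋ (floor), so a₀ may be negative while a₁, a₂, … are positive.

-372 = -5×79 + 23
79 = 3×23 + 10
23 = 2×10 + 3
10 = 3×3 + 1
3 = 3×1 + 0  (stop)
So -372/79 = [-5; 3, 2, 3, 3].

[-5; 3, 2, 3, 3]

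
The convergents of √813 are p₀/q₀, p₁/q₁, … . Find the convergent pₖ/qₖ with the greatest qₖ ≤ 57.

√813 = [28; 1, 1, 18, 1, 1, 56, …] (period length 6).
Convergents:
  p_0/q_0 = 28/1
  p_1/q_1 = 29/1
  p_2/q_2 = 57/2
  p_3/q_3 = 1055/37
  p_4/q_4 = 1112/39
  p_5/q_5 = 2167/76
q_4 = 39 ≤ 57 < 76 = q_5, so the answer is 1112/39.

1112/39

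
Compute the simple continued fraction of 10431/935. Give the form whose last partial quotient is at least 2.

10431 = 11·935 + 146
935 = 6·146 + 59
146 = 2·59 + 28
59 = 2·28 + 3
28 = 9·3 + 1
3 = 3·1 + 0  (stop)
So 10431/935 = [11; 6, 2, 2, 9, 3].

[11; 6, 2, 2, 9, 3]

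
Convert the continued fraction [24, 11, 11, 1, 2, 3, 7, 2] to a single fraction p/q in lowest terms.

487369/20231

Using pₖ = aₖpₖ₋₁ + pₖ₋₂ and qₖ = aₖqₖ₋₁ + qₖ₋₂:
  k=0: a=24, p=24, q=1
  k=1: a=11, p=265, q=11
  k=2: a=11, p=2939, q=122
  k=3: a=1, p=3204, q=133
  k=4: a=2, p=9347, q=388
  k=5: a=3, p=31245, q=1297
  k=6: a=7, p=228062, q=9467
  k=7: a=2, p=487369, q=20231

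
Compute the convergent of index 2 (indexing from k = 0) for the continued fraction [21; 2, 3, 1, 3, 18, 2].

Using pₖ = aₖpₖ₋₁ + pₖ₋₂, qₖ = aₖqₖ₋₁ + qₖ₋₂ (with p₋₁=1, p₋₂=0, q₋₁=0, q₋₂=1):
  k=0: a=21, p=21, q=1
  k=1: a=2, p=43, q=2
  k=2: a=3, p=150, q=7

150/7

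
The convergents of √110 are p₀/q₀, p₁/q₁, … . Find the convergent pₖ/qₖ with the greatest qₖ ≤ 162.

881/84

√110 = [10; 2, 20, …] (period length 2).
Convergents:
  p_0/q_0 = 10/1
  p_1/q_1 = 21/2
  p_2/q_2 = 430/41
  p_3/q_3 = 881/84
  p_4/q_4 = 18050/1721
q_3 = 84 ≤ 162 < 1721 = q_4, so the answer is 881/84.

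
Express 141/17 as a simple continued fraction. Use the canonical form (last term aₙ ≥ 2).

141 = 8×17 + 5
17 = 3×5 + 2
5 = 2×2 + 1
2 = 2×1 + 0  (stop)
So 141/17 = [8; 3, 2, 2].

[8; 3, 2, 2]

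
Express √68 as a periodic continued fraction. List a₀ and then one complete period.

[8; 4, 16]

a₀ = ⌊√68⌋ = 8.
With m₀=0, d₀=1 and mₖ₊₁ = dₖaₖ − mₖ, dₖ₊₁ = (n − mₖ₊₁²)/dₖ, aₖ₊₁ = ⌊(a₀+mₖ₊₁)/dₖ₊₁⌋:
  k=1: m=8, d=4, a=4
  k=2: m=8, d=1, a=16
d=1 and a=2a₀=16 at k=2, so the next step gives (m, d) = (8, 4) again — its k=1 value — and the period has length 2.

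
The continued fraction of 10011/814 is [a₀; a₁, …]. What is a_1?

3

10011 = 12·814 + 243   →  a_0 = 12
814 = 3·243 + 85   →  a_1 = 3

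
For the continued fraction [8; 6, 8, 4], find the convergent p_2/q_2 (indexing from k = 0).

Using pₖ = aₖpₖ₋₁ + pₖ₋₂, qₖ = aₖqₖ₋₁ + qₖ₋₂ (with p₋₁=1, p₋₂=0, q₋₁=0, q₋₂=1):
  k=0: a=8, p=8, q=1
  k=1: a=6, p=49, q=6
  k=2: a=8, p=400, q=49

400/49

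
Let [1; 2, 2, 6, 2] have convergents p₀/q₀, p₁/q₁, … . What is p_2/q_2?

Using pₖ = aₖpₖ₋₁ + pₖ₋₂, qₖ = aₖqₖ₋₁ + qₖ₋₂ (with p₋₁=1, p₋₂=0, q₋₁=0, q₋₂=1):
  k=0: a=1, p=1, q=1
  k=1: a=2, p=3, q=2
  k=2: a=2, p=7, q=5

7/5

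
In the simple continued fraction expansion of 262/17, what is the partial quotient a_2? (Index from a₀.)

262 = 15·17 + 7   →  a_0 = 15
17 = 2·7 + 3   →  a_1 = 2
7 = 2·3 + 1   →  a_2 = 2

2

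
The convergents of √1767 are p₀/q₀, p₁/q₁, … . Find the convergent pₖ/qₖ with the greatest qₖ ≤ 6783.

98910/2353

√1767 = [42; 28, 84, …] (period length 2).
Convergents:
  p_0/q_0 = 42/1
  p_1/q_1 = 1177/28
  p_2/q_2 = 98910/2353
  p_3/q_3 = 2770657/65912
q_2 = 2353 ≤ 6783 < 65912 = q_3, so the answer is 98910/2353.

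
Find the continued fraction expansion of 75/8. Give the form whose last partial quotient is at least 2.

75 = 9×8 + 3
8 = 2×3 + 2
3 = 1×2 + 1
2 = 2×1 + 0  (stop)
So 75/8 = [9; 2, 1, 2].

[9; 2, 1, 2]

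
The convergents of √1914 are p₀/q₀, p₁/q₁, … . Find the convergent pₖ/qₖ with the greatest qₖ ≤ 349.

√1914 = [43; 1, 2, 1, 86, …] (period length 4).
Convergents:
  p_0/q_0 = 43/1
  p_1/q_1 = 44/1
  p_2/q_2 = 131/3
  p_3/q_3 = 175/4
  p_4/q_4 = 15181/347
  p_5/q_5 = 15356/351
q_4 = 347 ≤ 349 < 351 = q_5, so the answer is 15181/347.

15181/347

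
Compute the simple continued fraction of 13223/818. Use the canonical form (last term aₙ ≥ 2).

[16; 6, 16, 1, 7]

13223 = 16*818 + 135
818 = 6*135 + 8
135 = 16*8 + 7
8 = 1*7 + 1
7 = 7*1 + 0  (stop)
So 13223/818 = [16; 6, 16, 1, 7].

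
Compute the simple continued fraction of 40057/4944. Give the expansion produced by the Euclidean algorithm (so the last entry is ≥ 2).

40057 = 8·4944 + 505
4944 = 9·505 + 399
505 = 1·399 + 106
399 = 3·106 + 81
106 = 1·81 + 25
81 = 3·25 + 6
25 = 4·6 + 1
6 = 6·1 + 0  (stop)
So 40057/4944 = [8; 9, 1, 3, 1, 3, 4, 6].

[8; 9, 1, 3, 1, 3, 4, 6]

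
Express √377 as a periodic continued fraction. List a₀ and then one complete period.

[19; 2, 2, 2, 38]

a₀ = ⌊√377⌋ = 19.
With m₀=0, d₀=1 and mₖ₊₁ = dₖaₖ − mₖ, dₖ₊₁ = (n − mₖ₊₁²)/dₖ, aₖ₊₁ = ⌊(a₀+mₖ₊₁)/dₖ₊₁⌋:
  k=1: m=19, d=16, a=2
  k=2: m=13, d=13, a=2
  k=3: m=13, d=16, a=2
  k=4: m=19, d=1, a=38
d=1 and a=2a₀=38 at k=4, so the next step gives (m, d) = (19, 16) again — its k=1 value — and the period has length 4.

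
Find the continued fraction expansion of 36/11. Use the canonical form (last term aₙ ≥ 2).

[3; 3, 1, 2]

36 = 3·11 + 3
11 = 3·3 + 2
3 = 1·2 + 1
2 = 2·1 + 0  (stop)
So 36/11 = [3; 3, 1, 2].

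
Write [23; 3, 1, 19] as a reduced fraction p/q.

Using pₖ = aₖpₖ₋₁ + pₖ₋₂ and qₖ = aₖqₖ₋₁ + qₖ₋₂:
  k=0: a=23, p=23, q=1
  k=1: a=3, p=70, q=3
  k=2: a=1, p=93, q=4
  k=3: a=19, p=1837, q=79

1837/79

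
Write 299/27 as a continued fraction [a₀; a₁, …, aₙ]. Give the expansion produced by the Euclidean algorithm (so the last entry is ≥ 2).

299 = 11×27 + 2
27 = 13×2 + 1
2 = 2×1 + 0  (stop)
So 299/27 = [11; 13, 2].

[11; 13, 2]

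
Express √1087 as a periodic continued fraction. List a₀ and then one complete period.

[32; 1, 31, 1, 64]

a₀ = ⌊√1087⌋ = 32.
With m₀=0, d₀=1 and mₖ₊₁ = dₖaₖ − mₖ, dₖ₊₁ = (n − mₖ₊₁²)/dₖ, aₖ₊₁ = ⌊(a₀+mₖ₊₁)/dₖ₊₁⌋:
  k=1: m=32, d=63, a=1
  k=2: m=31, d=2, a=31
  k=3: m=31, d=63, a=1
  k=4: m=32, d=1, a=64
d=1 and a=2a₀=64 at k=4, so the next step gives (m, d) = (32, 63) again — its k=1 value — and the period has length 4.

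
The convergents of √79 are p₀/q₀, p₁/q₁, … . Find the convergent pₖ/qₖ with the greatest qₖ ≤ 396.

1431/161

√79 = [8; 1, 7, 1, 16, …] (period length 4).
Convergents:
  p_0/q_0 = 8/1
  p_1/q_1 = 9/1
  p_2/q_2 = 71/8
  p_3/q_3 = 80/9
  p_4/q_4 = 1351/152
  p_5/q_5 = 1431/161
  p_6/q_6 = 11368/1279
q_5 = 161 ≤ 396 < 1279 = q_6, so the answer is 1431/161.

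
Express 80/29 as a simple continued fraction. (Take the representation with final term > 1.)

[2; 1, 3, 7]

80 = 2·29 + 22
29 = 1·22 + 7
22 = 3·7 + 1
7 = 7·1 + 0  (stop)
So 80/29 = [2; 1, 3, 7].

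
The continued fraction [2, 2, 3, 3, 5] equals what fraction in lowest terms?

Using pₖ = aₖpₖ₋₁ + pₖ₋₂ and qₖ = aₖqₖ₋₁ + qₖ₋₂:
  k=0: a=2, p=2, q=1
  k=1: a=2, p=5, q=2
  k=2: a=3, p=17, q=7
  k=3: a=3, p=56, q=23
  k=4: a=5, p=297, q=122

297/122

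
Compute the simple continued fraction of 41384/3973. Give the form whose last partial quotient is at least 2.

41384 = 10*3973 + 1654
3973 = 2*1654 + 665
1654 = 2*665 + 324
665 = 2*324 + 17
324 = 19*17 + 1
17 = 17*1 + 0  (stop)
So 41384/3973 = [10; 2, 2, 2, 19, 17].

[10; 2, 2, 2, 19, 17]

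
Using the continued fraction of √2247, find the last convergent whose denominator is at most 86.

√2247 = [47; 2, 2, 15, 2, 2, 94, …] (period length 6).
Convergents:
  p_0/q_0 = 47/1
  p_1/q_1 = 95/2
  p_2/q_2 = 237/5
  p_3/q_3 = 3650/77
  p_4/q_4 = 7537/159
q_3 = 77 ≤ 86 < 159 = q_4, so the answer is 3650/77.

3650/77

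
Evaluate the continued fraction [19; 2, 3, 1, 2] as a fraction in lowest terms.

486/25

Fold from the inside: start with 2/1.
  1 + 1/2 = 3/2
  3 + 2/3 = 11/3
  2 + 3/11 = 25/11
  19 + 11/25 = 486/25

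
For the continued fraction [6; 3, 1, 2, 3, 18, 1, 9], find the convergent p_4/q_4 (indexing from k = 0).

232/37

Using pₖ = aₖpₖ₋₁ + pₖ₋₂, qₖ = aₖqₖ₋₁ + qₖ₋₂ (with p₋₁=1, p₋₂=0, q₋₁=0, q₋₂=1):
  k=0: a=6, p=6, q=1
  k=1: a=3, p=19, q=3
  k=2: a=1, p=25, q=4
  k=3: a=2, p=69, q=11
  k=4: a=3, p=232, q=37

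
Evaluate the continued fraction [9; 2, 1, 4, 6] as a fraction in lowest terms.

814/87

Using pₖ = aₖpₖ₋₁ + pₖ₋₂ and qₖ = aₖqₖ₋₁ + qₖ₋₂:
  k=0: a=9, p=9, q=1
  k=1: a=2, p=19, q=2
  k=2: a=1, p=28, q=3
  k=3: a=4, p=131, q=14
  k=4: a=6, p=814, q=87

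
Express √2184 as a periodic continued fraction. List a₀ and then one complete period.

[46; 1, 2, 1, 2, 1, 92]

a₀ = ⌊√2184⌋ = 46.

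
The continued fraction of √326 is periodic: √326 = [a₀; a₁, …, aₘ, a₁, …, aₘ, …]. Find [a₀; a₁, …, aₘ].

[18; 18, 36]

a₀ = ⌊√326⌋ = 18.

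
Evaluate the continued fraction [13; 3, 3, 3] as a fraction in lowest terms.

Fold from the inside: start with 3/1.
  3 + 1/3 = 10/3
  3 + 3/10 = 33/10
  13 + 10/33 = 439/33

439/33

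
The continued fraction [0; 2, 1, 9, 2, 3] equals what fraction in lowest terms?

Fold from the inside: start with 3/1.
  2 + 1/3 = 7/3
  9 + 3/7 = 66/7
  1 + 7/66 = 73/66
  2 + 66/73 = 212/73
  0 + 73/212 = 73/212

73/212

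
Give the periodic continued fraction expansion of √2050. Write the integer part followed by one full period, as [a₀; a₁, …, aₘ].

a₀ = ⌊√2050⌋ = 45.

[45; 3, 1, 1, 1, 1, 3, 90]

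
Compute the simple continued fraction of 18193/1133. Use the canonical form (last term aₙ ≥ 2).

[16; 17, 2, 3, 9]

18193 = 16*1133 + 65
1133 = 17*65 + 28
65 = 2*28 + 9
28 = 3*9 + 1
9 = 9*1 + 0  (stop)
So 18193/1133 = [16; 17, 2, 3, 9].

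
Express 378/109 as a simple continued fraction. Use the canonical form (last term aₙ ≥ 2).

378 = 3*109 + 51
109 = 2*51 + 7
51 = 7*7 + 2
7 = 3*2 + 1
2 = 2*1 + 0  (stop)
So 378/109 = [3; 2, 7, 3, 2].

[3; 2, 7, 3, 2]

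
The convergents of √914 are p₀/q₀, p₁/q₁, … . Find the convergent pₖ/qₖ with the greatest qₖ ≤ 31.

√914 = [30; 4, 3, 3, 4, 60, …] (period length 5).
Convergents:
  p_0/q_0 = 30/1
  p_1/q_1 = 121/4
  p_2/q_2 = 393/13
  p_3/q_3 = 1300/43
q_2 = 13 ≤ 31 < 43 = q_3, so the answer is 393/13.

393/13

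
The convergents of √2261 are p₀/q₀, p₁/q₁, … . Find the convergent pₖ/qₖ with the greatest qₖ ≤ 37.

√2261 = [47; 1, 1, 4, 1, 1, 94, …] (period length 6).
Convergents:
  p_0/q_0 = 47/1
  p_1/q_1 = 48/1
  p_2/q_2 = 95/2
  p_3/q_3 = 428/9
  p_4/q_4 = 523/11
  p_5/q_5 = 951/20
  p_6/q_6 = 89917/1891
q_5 = 20 ≤ 37 < 1891 = q_6, so the answer is 951/20.

951/20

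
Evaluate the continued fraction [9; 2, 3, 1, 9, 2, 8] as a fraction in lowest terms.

14807/1568

Fold from the inside: start with 8/1.
  2 + 1/8 = 17/8
  9 + 8/17 = 161/17
  1 + 17/161 = 178/161
  3 + 161/178 = 695/178
  2 + 178/695 = 1568/695
  9 + 695/1568 = 14807/1568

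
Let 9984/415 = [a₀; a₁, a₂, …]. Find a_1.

17

9984 = 24·415 + 24   →  a_0 = 24
415 = 17·24 + 7   →  a_1 = 17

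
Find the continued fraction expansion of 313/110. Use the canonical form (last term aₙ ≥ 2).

[2; 1, 5, 2, 8]

313 = 2*110 + 93
110 = 1*93 + 17
93 = 5*17 + 8
17 = 2*8 + 1
8 = 8*1 + 0  (stop)
So 313/110 = [2; 1, 5, 2, 8].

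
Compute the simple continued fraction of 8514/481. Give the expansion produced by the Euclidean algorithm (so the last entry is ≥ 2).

8514 = 17*481 + 337
481 = 1*337 + 144
337 = 2*144 + 49
144 = 2*49 + 46
49 = 1*46 + 3
46 = 15*3 + 1
3 = 3*1 + 0  (stop)
So 8514/481 = [17; 1, 2, 2, 1, 15, 3].

[17; 1, 2, 2, 1, 15, 3]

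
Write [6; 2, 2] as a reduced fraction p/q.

32/5

Using pₖ = aₖpₖ₋₁ + pₖ₋₂ and qₖ = aₖqₖ₋₁ + qₖ₋₂:
  k=0: a=6, p=6, q=1
  k=1: a=2, p=13, q=2
  k=2: a=2, p=32, q=5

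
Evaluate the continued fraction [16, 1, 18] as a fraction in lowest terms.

322/19

Fold from the inside: start with 18/1.
  1 + 1/18 = 19/18
  16 + 18/19 = 322/19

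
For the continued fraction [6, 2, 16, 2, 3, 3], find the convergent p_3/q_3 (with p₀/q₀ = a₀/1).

Using pₖ = aₖpₖ₋₁ + pₖ₋₂, qₖ = aₖqₖ₋₁ + qₖ₋₂ (with p₋₁=1, p₋₂=0, q₋₁=0, q₋₂=1):
  k=0: a=6, p=6, q=1
  k=1: a=2, p=13, q=2
  k=2: a=16, p=214, q=33
  k=3: a=2, p=441, q=68

441/68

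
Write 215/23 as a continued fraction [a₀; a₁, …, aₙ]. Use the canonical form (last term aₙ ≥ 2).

[9; 2, 1, 7]

215 = 9*23 + 8
23 = 2*8 + 7
8 = 1*7 + 1
7 = 7*1 + 0  (stop)
So 215/23 = [9; 2, 1, 7].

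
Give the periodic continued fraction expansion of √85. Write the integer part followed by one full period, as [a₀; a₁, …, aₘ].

[9; 4, 1, 1, 4, 18]

a₀ = ⌊√85⌋ = 9.
With m₀=0, d₀=1 and mₖ₊₁ = dₖaₖ − mₖ, dₖ₊₁ = (n − mₖ₊₁²)/dₖ, aₖ₊₁ = ⌊(a₀+mₖ₊₁)/dₖ₊₁⌋:
  k=1: m=9, d=4, a=4
  k=2: m=7, d=9, a=1
  k=3: m=2, d=9, a=1
  k=4: m=7, d=4, a=4
  k=5: m=9, d=1, a=18
d=1 and a=2a₀=18 at k=5, so the next step gives (m, d) = (9, 4) again — its k=1 value — and the period has length 5.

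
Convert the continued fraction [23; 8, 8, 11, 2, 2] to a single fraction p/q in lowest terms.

86596/3745

Fold from the inside: start with 2/1.
  2 + 1/2 = 5/2
  11 + 2/5 = 57/5
  8 + 5/57 = 461/57
  8 + 57/461 = 3745/461
  23 + 461/3745 = 86596/3745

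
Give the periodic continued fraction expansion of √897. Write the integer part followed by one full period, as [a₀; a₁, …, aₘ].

[29; 1, 18, 1, 58]

a₀ = ⌊√897⌋ = 29.
With m₀=0, d₀=1 and mₖ₊₁ = dₖaₖ − mₖ, dₖ₊₁ = (n − mₖ₊₁²)/dₖ, aₖ₊₁ = ⌊(a₀+mₖ₊₁)/dₖ₊₁⌋:
  k=1: m=29, d=56, a=1
  k=2: m=27, d=3, a=18
  k=3: m=27, d=56, a=1
  k=4: m=29, d=1, a=58
d=1 and a=2a₀=58 at k=4, so the next step gives (m, d) = (29, 56) again — its k=1 value — and the period has length 4.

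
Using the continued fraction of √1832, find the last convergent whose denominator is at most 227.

4537/106

√1832 = [42; 1, 4, 21, 4, 1, 84, …] (period length 6).
Convergents:
  p_0/q_0 = 42/1
  p_1/q_1 = 43/1
  p_2/q_2 = 214/5
  p_3/q_3 = 4537/106
  p_4/q_4 = 18362/429
q_3 = 106 ≤ 227 < 429 = q_4, so the answer is 4537/106.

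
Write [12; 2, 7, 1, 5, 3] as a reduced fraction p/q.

3953/317

Using pₖ = aₖpₖ₋₁ + pₖ₋₂ and qₖ = aₖqₖ₋₁ + qₖ₋₂:
  k=0: a=12, p=12, q=1
  k=1: a=2, p=25, q=2
  k=2: a=7, p=187, q=15
  k=3: a=1, p=212, q=17
  k=4: a=5, p=1247, q=100
  k=5: a=3, p=3953, q=317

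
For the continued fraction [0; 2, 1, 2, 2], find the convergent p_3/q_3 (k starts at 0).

Using pₖ = aₖpₖ₋₁ + pₖ₋₂, qₖ = aₖqₖ₋₁ + qₖ₋₂ (with p₋₁=1, p₋₂=0, q₋₁=0, q₋₂=1):
  k=0: a=0, p=0, q=1
  k=1: a=2, p=1, q=2
  k=2: a=1, p=1, q=3
  k=3: a=2, p=3, q=8

3/8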